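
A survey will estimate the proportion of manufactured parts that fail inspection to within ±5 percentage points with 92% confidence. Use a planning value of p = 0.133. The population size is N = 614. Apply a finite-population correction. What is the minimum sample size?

For a proportion with margin E = 0.05 at 92% confidence, z = 1.751.
n = p̂(1−p̂)(z/E)² = 0.133 × 0.867 × (1.751/0.05)² = 141.42 — call this n₀.
Finite-population correction with N = 614: n = n₀ / (1 + (n₀−1)/N) = 141.42 / 1.229 = 115.07
Round up: n = 116.

n = 116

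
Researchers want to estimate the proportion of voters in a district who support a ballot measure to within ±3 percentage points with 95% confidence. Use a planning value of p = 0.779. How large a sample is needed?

For a proportion with margin E = 0.03 at 95% confidence, z = 1.960.
n = p̂(1−p̂)(z/E)² = 0.779 × 0.221 × (1.960/0.03)² = 734.85
Round up: n = 735.

735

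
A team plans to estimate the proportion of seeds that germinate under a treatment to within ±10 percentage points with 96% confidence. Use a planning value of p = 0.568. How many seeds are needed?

104

For a proportion with margin E = 0.1 at 96% confidence, z = 2.054.
n = p̂(1−p̂)(z/E)² = 0.568 × 0.432 × (2.054/0.1)² = 103.52
Round up: n = 104.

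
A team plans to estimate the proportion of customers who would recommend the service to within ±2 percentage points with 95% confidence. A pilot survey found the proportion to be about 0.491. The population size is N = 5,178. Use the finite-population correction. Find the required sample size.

1641

For a proportion with margin E = 0.02 at 95% confidence, z = 1.960.
n = p̂(1−p̂)(z/E)² = 0.491 × 0.509 × (1.960/0.02)² = 2400.22 — call this n₀.
Finite-population correction with N = 5,178: n = n₀ / (1 + (n₀−1)/N) = 2400.22 / 1.463 = 1640.62
Round up: n = 1641.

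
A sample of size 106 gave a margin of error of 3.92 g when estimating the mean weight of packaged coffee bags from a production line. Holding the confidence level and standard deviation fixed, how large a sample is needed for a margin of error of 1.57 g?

Margin of error scales as 1/√n, so n₂ = n₁·(E₁/E₂)².
n₂ = 106 × (3.92/1.57)² = 106 × 6.234 = 660.80
Round up: n₂ = 661.

661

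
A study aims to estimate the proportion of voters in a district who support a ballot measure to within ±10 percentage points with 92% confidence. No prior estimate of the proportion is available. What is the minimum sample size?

For a proportion with margin E = 0.1 at 92% confidence, z = 1.751.
With no prior estimate, use p = 0.5, which maximizes p(1−p) at 0.25.
n = 0.25 × (z/E)² = 0.25 × (1.751/0.1)² = 76.65
Round up: n = 77.

n = 77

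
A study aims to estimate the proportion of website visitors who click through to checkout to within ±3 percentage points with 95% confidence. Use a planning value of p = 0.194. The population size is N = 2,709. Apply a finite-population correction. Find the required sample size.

For a proportion with margin E = 0.03 at 95% confidence, z = 1.960.
n = p̂(1−p̂)(z/E)² = 0.194 × 0.806 × (1.960/0.03)² = 667.43 — call this n₀.
Finite-population correction with N = 2,709: n = n₀ / (1 + (n₀−1)/N) = 667.43 / 1.246 = 535.66
Round up: n = 536.

n = 536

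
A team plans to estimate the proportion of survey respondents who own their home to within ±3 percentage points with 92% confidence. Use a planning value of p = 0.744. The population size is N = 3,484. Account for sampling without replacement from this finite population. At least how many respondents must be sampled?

For a proportion with margin E = 0.03 at 92% confidence, z = 1.751.
n = p̂(1−p̂)(z/E)² = 0.744 × 0.256 × (1.751/0.03)² = 648.85 — call this n₀.
Finite-population correction with N = 3,484: n = n₀ / (1 + (n₀−1)/N) = 648.85 / 1.186 = 547.09
Round up: n = 548.

n = 548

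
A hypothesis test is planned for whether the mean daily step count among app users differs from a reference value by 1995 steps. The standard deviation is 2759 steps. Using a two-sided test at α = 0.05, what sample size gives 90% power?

For a one-sample z-test, n = ((z_{α/2} + z_β)·σ/δ)².
z_{α/2} = 1.960 (two-sided α = 0.05); z_β = 1.282 (power 90% → β = 0.1).
n = (3.242 × 2759 / 1995)² = 20.10
Round up: n = 21.

n = 21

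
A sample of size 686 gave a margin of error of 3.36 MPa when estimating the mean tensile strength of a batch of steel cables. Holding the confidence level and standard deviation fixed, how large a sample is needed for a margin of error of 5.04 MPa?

305

Margin of error scales as 1/√n, so n₂ = n₁·(E₁/E₂)².
n₂ = 686 × (3.36/5.04)² = 686 × 0.4444 = 304.86
Round up: n₂ = 305.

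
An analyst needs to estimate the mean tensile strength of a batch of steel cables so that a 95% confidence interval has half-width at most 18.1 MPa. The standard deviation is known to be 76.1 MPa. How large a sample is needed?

68

For a mean, the margin of error is E = z·σ/√n, so n = (zσ/E)².
At 95% confidence, z = 1.960.
n = (1.960 × 76.1 / 18.1)² = 67.91
Round up: n = 68.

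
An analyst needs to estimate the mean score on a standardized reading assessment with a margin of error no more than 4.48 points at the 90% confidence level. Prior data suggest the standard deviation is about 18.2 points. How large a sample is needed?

45

For a mean, the margin of error is E = z·σ/√n, so n = (zσ/E)².
At 90% confidence, z = 1.645.
n = (1.645 × 18.2 / 4.48)² = 44.66
Round up: n = 45.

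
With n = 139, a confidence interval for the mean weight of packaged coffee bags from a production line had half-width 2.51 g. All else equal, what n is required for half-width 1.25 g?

Margin of error scales as 1/√n, so n₂ = n₁·(E₁/E₂)².
n₂ = 139 × (2.51/1.25)² = 139 × 4.032 = 560.45
Round up: n₂ = 561.

n = 561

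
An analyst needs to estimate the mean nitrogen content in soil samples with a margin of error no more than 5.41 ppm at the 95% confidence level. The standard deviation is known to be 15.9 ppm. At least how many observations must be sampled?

34

For a mean, the margin of error is E = z·σ/√n, so n = (zσ/E)².
At 95% confidence, z = 1.960.
n = (1.960 × 15.9 / 5.41)² = 33.18
Round up: n = 34.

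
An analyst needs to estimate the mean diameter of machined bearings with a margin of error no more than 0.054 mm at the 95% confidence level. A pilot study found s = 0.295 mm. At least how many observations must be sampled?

For a mean, the margin of error is E = z·σ/√n, so n = (zσ/E)².
At 95% confidence, z = 1.960.
n = (1.960 × 0.295 / 0.054)² = 114.65
Round up: n = 115.

n = 115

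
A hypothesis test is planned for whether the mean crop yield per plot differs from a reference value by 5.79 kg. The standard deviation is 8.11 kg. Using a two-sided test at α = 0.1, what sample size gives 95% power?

n = 22

For a one-sample z-test, n = ((z_{α/2} + z_β)·σ/δ)².
z_{α/2} = 1.645 (two-sided α = 0.1); z_β = 1.645 (power 95% → β = 0.05).
n = (3.290 × 8.11 / 5.79)² = 21.24
Round up: n = 22.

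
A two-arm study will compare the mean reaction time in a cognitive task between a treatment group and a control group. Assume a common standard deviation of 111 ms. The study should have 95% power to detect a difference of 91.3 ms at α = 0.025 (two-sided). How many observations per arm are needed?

45 per group

For two equal groups, n per group = 2·((z_{α/2} + z_β)·σ/δ)².
z_{α/2} = 2.241; z_β = 1.645 (power 95%).
n = 2 × (3.886 × 111 / 91.3)² = 2 × 22.32 = 44.64
Round up: n = 45 per group.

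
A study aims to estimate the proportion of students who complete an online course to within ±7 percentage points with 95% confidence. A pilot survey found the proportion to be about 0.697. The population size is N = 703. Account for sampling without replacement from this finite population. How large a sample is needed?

For a proportion with margin E = 0.07 at 95% confidence, z = 1.960.
n = p̂(1−p̂)(z/E)² = 0.697 × 0.303 × (1.960/0.07)² = 165.57 — call this n₀.
Finite-population correction with N = 703: n = n₀ / (1 + (n₀−1)/N) = 165.57 / 1.234 = 134.17
Round up: n = 135.

135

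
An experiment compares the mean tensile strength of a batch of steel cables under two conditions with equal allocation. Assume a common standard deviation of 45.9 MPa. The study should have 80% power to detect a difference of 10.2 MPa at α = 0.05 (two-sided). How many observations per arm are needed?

For two equal groups, n per group = 2·((z_{α/2} + z_β)·σ/δ)².
z_{α/2} = 1.960; z_β = 0.842 (power 80%).
n = 2 × (2.802 × 45.9 / 10.2)² = 2 × 158.99 = 317.98
Round up: n = 318 per group.

318 per group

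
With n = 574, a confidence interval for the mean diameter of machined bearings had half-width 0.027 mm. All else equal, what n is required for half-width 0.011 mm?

Margin of error scales as 1/√n, so n₂ = n₁·(E₁/E₂)².
n₂ = 574 × (0.027/0.011)² = 574 × 6.025 = 3458.35
Round up: n₂ = 3459.

n = 3459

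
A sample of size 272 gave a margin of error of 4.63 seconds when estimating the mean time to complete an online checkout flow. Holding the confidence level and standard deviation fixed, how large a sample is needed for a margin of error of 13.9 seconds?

Margin of error scales as 1/√n, so n₂ = n₁·(E₁/E₂)².
n₂ = 272 × (4.63/13.9)² = 272 × 0.111 = 30.19
Round up: n₂ = 31.

31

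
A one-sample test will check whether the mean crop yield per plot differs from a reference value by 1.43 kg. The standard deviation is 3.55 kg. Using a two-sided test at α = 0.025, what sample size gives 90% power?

n = 77

For a one-sample z-test, n = ((z_{α/2} + z_β)·σ/δ)².
z_{α/2} = 2.241 (two-sided α = 0.025); z_β = 1.282 (power 90% → β = 0.1).
n = (3.523 × 3.55 / 1.43)² = 76.49
Round up: n = 77.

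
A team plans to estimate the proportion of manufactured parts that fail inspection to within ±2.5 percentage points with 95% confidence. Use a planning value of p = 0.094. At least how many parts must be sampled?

n = 524

For a proportion with margin E = 0.025 at 95% confidence, z = 1.960.
n = p̂(1−p̂)(z/E)² = 0.094 × 0.906 × (1.960/0.025)² = 523.47
Round up: n = 524.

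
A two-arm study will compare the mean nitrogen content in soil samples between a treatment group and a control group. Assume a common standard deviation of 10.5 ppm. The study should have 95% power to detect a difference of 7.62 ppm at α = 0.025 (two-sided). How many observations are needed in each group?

For two equal groups, n per group = 2·((z_{α/2} + z_β)·σ/δ)².
z_{α/2} = 2.241; z_β = 1.645 (power 95%).
n = 2 × (3.886 × 10.5 / 7.62)² = 2 × 28.67 = 57.34
Round up: n = 58 per group.

58 per group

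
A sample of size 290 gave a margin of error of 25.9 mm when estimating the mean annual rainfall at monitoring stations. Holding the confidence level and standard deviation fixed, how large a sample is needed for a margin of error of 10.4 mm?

n = 1799

Margin of error scales as 1/√n, so n₂ = n₁·(E₁/E₂)².
n₂ = 290 × (25.9/10.4)² = 290 × 6.202 = 1798.58
Round up: n₂ = 1799.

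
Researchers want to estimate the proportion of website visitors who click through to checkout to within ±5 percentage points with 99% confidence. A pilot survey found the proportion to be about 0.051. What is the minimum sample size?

129

For a proportion with margin E = 0.05 at 99% confidence, z = 2.576.
n = p̂(1−p̂)(z/E)² = 0.051 × 0.949 × (2.576/0.05)² = 128.47
Round up: n = 129.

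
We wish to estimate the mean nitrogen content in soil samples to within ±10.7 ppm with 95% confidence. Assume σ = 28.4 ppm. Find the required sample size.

For a mean, the margin of error is E = z·σ/√n, so n = (zσ/E)².
At 95% confidence, z = 1.960.
n = (1.960 × 28.4 / 10.7)² = 27.06
Round up: n = 28.

28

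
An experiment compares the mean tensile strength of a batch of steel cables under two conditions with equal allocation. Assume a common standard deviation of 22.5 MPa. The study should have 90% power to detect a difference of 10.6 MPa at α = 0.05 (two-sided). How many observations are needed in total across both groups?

190 total

For two equal groups, n per group = 2·((z_{α/2} + z_β)·σ/δ)².
z_{α/2} = 1.960; z_β = 1.282 (power 90%).
n = 2 × (3.242 × 22.5 / 10.6)² = 2 × 47.36 = 94.72
Round up: n = 95 per group.
Total across both groups: 2 × 95 = 190.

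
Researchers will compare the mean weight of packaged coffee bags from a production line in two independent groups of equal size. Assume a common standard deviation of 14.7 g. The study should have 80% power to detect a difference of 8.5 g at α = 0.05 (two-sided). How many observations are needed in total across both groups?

94 total

For two equal groups, n per group = 2·((z_{α/2} + z_β)·σ/δ)².
z_{α/2} = 1.960; z_β = 0.842 (power 80%).
n = 2 × (2.802 × 14.7 / 8.5)² = 2 × 23.48 = 46.96
Round up: n = 47 per group.
Total across both groups: 2 × 47 = 94.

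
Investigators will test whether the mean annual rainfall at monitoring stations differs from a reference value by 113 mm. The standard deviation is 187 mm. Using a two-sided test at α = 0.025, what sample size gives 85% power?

For a one-sample z-test, n = ((z_{α/2} + z_β)·σ/δ)².
z_{α/2} = 2.241 (two-sided α = 0.025); z_β = 1.036 (power 85% → β = 0.15).
n = (3.277 × 187 / 113)² = 29.41
Round up: n = 30.

30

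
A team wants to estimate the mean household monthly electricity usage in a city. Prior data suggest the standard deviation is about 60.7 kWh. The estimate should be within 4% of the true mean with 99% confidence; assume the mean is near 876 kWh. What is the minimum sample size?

For a mean, the margin of error is E = z·σ/√n, so n = (zσ/E)².
At 99% confidence, z = 2.576.
E = 4% of 876 = 35.04 kWh.
n = (2.576 × 60.7 / 35.04)² = 19.91
Round up: n = 20.

20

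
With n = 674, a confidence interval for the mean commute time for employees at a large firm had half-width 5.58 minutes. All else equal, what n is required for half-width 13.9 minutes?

n = 109

Margin of error scales as 1/√n, so n₂ = n₁·(E₁/E₂)².
n₂ = 674 × (5.58/13.9)² = 674 × 0.1612 = 108.65
Round up: n₂ = 109.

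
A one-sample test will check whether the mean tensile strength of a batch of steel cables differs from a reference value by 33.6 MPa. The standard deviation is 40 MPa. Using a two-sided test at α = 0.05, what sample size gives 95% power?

For a one-sample z-test, n = ((z_{α/2} + z_β)·σ/δ)².
z_{α/2} = 1.960 (two-sided α = 0.05); z_β = 1.645 (power 95% → β = 0.05).
n = (3.605 × 40 / 33.6)² = 18.42
Round up: n = 19.

19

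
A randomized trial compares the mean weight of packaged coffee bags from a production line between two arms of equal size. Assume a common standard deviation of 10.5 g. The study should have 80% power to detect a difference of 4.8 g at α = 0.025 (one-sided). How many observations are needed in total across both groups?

For two equal groups, n per group = 2·((z_α + z_β)·σ/δ)².
z_α = 1.960; z_β = 0.842 (power 80%).
n = 2 × (2.802 × 10.5 / 4.8)² = 2 × 37.57 = 75.14
Round up: n = 76 per group.
Total across both groups: 2 × 76 = 152.

152 total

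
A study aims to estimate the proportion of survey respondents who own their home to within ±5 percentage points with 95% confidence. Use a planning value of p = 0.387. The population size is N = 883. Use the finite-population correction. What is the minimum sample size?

For a proportion with margin E = 0.05 at 95% confidence, z = 1.960.
n = p̂(1−p̂)(z/E)² = 0.387 × 0.613 × (1.960/0.05)² = 364.54 — call this n₀.
Finite-population correction with N = 883: n = n₀ / (1 + (n₀−1)/N) = 364.54 / 1.412 = 258.17
Round up: n = 259.

n = 259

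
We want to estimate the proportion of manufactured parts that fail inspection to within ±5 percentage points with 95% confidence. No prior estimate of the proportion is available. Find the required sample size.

385

For a proportion with margin E = 0.05 at 95% confidence, z = 1.960.
With no prior estimate, use p = 0.5, which maximizes p(1−p) at 0.25.
n = 0.25 × (z/E)² = 0.25 × (1.960/0.05)² = 384.16
Round up: n = 385.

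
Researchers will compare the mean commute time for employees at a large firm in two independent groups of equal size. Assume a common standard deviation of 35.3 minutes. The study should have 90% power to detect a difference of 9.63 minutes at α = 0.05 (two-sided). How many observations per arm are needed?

283 per group

For two equal groups, n per group = 2·((z_{α/2} + z_β)·σ/δ)².
z_{α/2} = 1.960; z_β = 1.282 (power 90%).
n = 2 × (3.242 × 35.3 / 9.63)² = 2 × 141.23 = 282.46
Round up: n = 283 per group.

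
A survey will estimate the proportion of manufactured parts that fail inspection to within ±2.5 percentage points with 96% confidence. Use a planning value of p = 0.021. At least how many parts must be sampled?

n = 139

For a proportion with margin E = 0.025 at 96% confidence, z = 2.054.
n = p̂(1−p̂)(z/E)² = 0.021 × 0.979 × (2.054/0.025)² = 138.78
Round up: n = 139.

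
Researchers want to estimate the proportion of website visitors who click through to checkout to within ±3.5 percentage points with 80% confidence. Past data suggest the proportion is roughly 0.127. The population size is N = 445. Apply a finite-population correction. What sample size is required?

For a proportion with margin E = 0.035 at 80% confidence, z = 1.282.
n = p̂(1−p̂)(z/E)² = 0.127 × 0.873 × (1.282/0.035)² = 148.75 — call this n₀.
Finite-population correction with N = 445: n = n₀ / (1 + (n₀−1)/N) = 148.75 / 1.332 = 111.67
Round up: n = 112.

112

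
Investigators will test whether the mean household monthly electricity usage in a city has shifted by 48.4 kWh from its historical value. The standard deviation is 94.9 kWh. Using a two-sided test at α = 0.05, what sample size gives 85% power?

For a one-sample z-test, n = ((z_{α/2} + z_β)·σ/δ)².
z_{α/2} = 1.960 (two-sided α = 0.05); z_β = 1.036 (power 85% → β = 0.15).
n = (2.996 × 94.9 / 48.4)² = 34.51
Round up: n = 35.

35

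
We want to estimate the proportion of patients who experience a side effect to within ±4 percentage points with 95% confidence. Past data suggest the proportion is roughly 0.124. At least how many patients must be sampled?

261

For a proportion with margin E = 0.04 at 95% confidence, z = 1.960.
n = p̂(1−p̂)(z/E)² = 0.124 × 0.876 × (1.960/0.04)² = 260.81
Round up: n = 261.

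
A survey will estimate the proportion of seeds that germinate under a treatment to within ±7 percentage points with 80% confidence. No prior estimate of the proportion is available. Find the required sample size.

For a proportion with margin E = 0.07 at 80% confidence, z = 1.282.
With no prior estimate, use p = 0.5, which maximizes p(1−p) at 0.25.
n = 0.25 × (z/E)² = 0.25 × (1.282/0.07)² = 83.85
Round up: n = 84.

84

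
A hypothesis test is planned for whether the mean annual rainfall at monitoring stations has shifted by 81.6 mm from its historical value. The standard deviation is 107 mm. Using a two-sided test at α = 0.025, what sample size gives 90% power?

n = 22

For a one-sample z-test, n = ((z_{α/2} + z_β)·σ/δ)².
z_{α/2} = 2.241 (two-sided α = 0.025); z_β = 1.282 (power 90% → β = 0.1).
n = (3.523 × 107 / 81.6)² = 21.34
Round up: n = 22.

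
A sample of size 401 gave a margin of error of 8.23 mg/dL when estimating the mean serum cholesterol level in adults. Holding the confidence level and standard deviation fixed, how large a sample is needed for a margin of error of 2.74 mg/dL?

Margin of error scales as 1/√n, so n₂ = n₁·(E₁/E₂)².
n₂ = 401 × (8.23/2.74)² = 401 × 9.022 = 3617.82
Round up: n₂ = 3618.

3618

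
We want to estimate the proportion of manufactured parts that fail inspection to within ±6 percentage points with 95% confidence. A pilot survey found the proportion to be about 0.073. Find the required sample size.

For a proportion with margin E = 0.06 at 95% confidence, z = 1.960.
n = p̂(1−p̂)(z/E)² = 0.073 × 0.927 × (1.960/0.06)² = 72.21
Round up: n = 73.

73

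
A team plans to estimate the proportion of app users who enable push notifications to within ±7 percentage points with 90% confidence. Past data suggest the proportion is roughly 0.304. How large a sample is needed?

For a proportion with margin E = 0.07 at 90% confidence, z = 1.645.
n = p̂(1−p̂)(z/E)² = 0.304 × 0.696 × (1.645/0.07)² = 116.85
Round up: n = 117.

n = 117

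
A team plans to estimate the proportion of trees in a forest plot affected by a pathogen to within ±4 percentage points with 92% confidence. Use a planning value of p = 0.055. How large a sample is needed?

100

For a proportion with margin E = 0.04 at 92% confidence, z = 1.751.
n = p̂(1−p̂)(z/E)² = 0.055 × 0.945 × (1.751/0.04)² = 99.60
Round up: n = 100.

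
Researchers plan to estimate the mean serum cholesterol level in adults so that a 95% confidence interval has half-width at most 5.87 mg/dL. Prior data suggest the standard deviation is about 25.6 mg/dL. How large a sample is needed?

74

For a mean, the margin of error is E = z·σ/√n, so n = (zσ/E)².
At 95% confidence, z = 1.960.
n = (1.960 × 25.6 / 5.87)² = 73.07
Round up: n = 74.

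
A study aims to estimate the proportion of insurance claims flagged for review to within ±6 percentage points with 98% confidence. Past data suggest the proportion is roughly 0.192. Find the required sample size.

For a proportion with margin E = 0.06 at 98% confidence, z = 2.326.
n = p̂(1−p̂)(z/E)² = 0.192 × 0.808 × (2.326/0.06)² = 233.15
Round up: n = 234.

234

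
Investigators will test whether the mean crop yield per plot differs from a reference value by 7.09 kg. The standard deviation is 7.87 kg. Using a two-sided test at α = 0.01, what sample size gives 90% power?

For a one-sample z-test, n = ((z_{α/2} + z_β)·σ/δ)².
z_{α/2} = 2.576 (two-sided α = 0.01); z_β = 1.282 (power 90% → β = 0.1).
n = (3.858 × 7.87 / 7.09)² = 18.34
Round up: n = 19.

19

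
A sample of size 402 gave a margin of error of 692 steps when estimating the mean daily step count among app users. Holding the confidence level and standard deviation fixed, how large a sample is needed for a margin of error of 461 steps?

906

Margin of error scales as 1/√n, so n₂ = n₁·(E₁/E₂)².
n₂ = 402 × (692/461)² = 402 × 2.253 = 905.71
Round up: n₂ = 906.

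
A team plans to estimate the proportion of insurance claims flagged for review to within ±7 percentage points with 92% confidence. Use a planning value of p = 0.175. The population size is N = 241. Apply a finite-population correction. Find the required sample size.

66

For a proportion with margin E = 0.07 at 92% confidence, z = 1.751.
n = p̂(1−p̂)(z/E)² = 0.175 × 0.825 × (1.751/0.07)² = 90.34 — call this n₀.
Finite-population correction with N = 241: n = n₀ / (1 + (n₀−1)/N) = 90.34 / 1.371 = 65.89
Round up: n = 66.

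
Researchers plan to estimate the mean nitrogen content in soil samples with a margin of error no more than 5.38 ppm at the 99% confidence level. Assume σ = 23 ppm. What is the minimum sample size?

For a mean, the margin of error is E = z·σ/√n, so n = (zσ/E)².
At 99% confidence, z = 2.576.
n = (2.576 × 23 / 5.38)² = 121.28
Round up: n = 122.

n = 122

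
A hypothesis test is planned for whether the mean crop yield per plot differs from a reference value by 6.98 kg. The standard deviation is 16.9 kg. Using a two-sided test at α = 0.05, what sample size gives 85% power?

53

For a one-sample z-test, n = ((z_{α/2} + z_β)·σ/δ)².
z_{α/2} = 1.960 (two-sided α = 0.05); z_β = 1.036 (power 85% → β = 0.15).
n = (2.996 × 16.9 / 6.98)² = 52.62
Round up: n = 53.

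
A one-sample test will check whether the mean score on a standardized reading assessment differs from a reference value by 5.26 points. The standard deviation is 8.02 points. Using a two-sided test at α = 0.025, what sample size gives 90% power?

29

For a one-sample z-test, n = ((z_{α/2} + z_β)·σ/δ)².
z_{α/2} = 2.241 (two-sided α = 0.025); z_β = 1.282 (power 90% → β = 0.1).
n = (3.523 × 8.02 / 5.26)² = 28.85
Round up: n = 29.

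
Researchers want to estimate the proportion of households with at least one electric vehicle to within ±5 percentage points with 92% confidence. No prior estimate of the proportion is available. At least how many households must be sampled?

307

For a proportion with margin E = 0.05 at 92% confidence, z = 1.751.
With no prior estimate, use p = 0.5, which maximizes p(1−p) at 0.25.
n = 0.25 × (z/E)² = 0.25 × (1.751/0.05)² = 306.60
Round up: n = 307.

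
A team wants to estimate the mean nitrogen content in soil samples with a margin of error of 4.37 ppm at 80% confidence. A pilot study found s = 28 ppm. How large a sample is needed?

68

For a mean, the margin of error is E = z·σ/√n, so n = (zσ/E)².
At 80% confidence, z = 1.282.
n = (1.282 × 28 / 4.37)² = 67.47
Round up: n = 68.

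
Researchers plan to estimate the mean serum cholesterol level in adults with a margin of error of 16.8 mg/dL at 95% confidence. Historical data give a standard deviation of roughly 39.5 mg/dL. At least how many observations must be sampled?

22

For a mean, the margin of error is E = z·σ/√n, so n = (zσ/E)².
At 95% confidence, z = 1.960.
n = (1.960 × 39.5 / 16.8)² = 21.24
Round up: n = 22.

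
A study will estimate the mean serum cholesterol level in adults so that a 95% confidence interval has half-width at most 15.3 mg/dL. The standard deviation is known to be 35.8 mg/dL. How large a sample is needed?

n = 22

For a mean, the margin of error is E = z·σ/√n, so n = (zσ/E)².
At 95% confidence, z = 1.960.
n = (1.960 × 35.8 / 15.3)² = 21.03
Round up: n = 22.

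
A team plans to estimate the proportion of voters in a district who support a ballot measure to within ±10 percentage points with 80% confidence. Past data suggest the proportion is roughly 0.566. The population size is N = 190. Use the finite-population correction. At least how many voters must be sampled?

For a proportion with margin E = 0.1 at 80% confidence, z = 1.282.
n = p̂(1−p̂)(z/E)² = 0.566 × 0.434 × (1.282/0.1)² = 40.37 — call this n₀.
Finite-population correction with N = 190: n = n₀ / (1 + (n₀−1)/N) = 40.37 / 1.207 = 33.45
Round up: n = 34.

n = 34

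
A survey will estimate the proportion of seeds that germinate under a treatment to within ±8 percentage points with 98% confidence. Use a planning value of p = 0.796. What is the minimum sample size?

138

For a proportion with margin E = 0.08 at 98% confidence, z = 2.326.
n = p̂(1−p̂)(z/E)² = 0.796 × 0.204 × (2.326/0.08)² = 137.27
Round up: n = 138.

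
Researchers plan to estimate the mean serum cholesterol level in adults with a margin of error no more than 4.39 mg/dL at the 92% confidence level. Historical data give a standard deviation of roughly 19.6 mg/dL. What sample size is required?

For a mean, the margin of error is E = z·σ/√n, so n = (zσ/E)².
At 92% confidence, z = 1.751.
n = (1.751 × 19.6 / 4.39)² = 61.12
Round up: n = 62.

n = 62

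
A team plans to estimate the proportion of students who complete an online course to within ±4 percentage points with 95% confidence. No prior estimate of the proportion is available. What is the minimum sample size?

601

For a proportion with margin E = 0.04 at 95% confidence, z = 1.960.
With no prior estimate, use p = 0.5, which maximizes p(1−p) at 0.25.
n = 0.25 × (z/E)² = 0.25 × (1.960/0.04)² = 600.25
Round up: n = 601.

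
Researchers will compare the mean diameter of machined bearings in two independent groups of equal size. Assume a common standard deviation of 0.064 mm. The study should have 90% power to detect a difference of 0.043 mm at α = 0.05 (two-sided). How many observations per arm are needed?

For two equal groups, n per group = 2·((z_{α/2} + z_β)·σ/δ)².
z_{α/2} = 1.960; z_β = 1.282 (power 90%).
n = 2 × (3.242 × 0.064 / 0.043)² = 2 × 23.28 = 46.56
Round up: n = 47 per group.

47 per group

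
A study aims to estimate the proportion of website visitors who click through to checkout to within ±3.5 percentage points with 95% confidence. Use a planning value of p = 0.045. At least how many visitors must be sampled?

For a proportion with margin E = 0.035 at 95% confidence, z = 1.960.
n = p̂(1−p̂)(z/E)² = 0.045 × 0.955 × (1.960/0.035)² = 134.77
Round up: n = 135.

135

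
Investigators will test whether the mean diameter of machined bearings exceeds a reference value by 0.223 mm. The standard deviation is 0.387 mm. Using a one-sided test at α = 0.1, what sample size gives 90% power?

n = 20

For a one-sample z-test, n = ((z_α + z_β)·σ/δ)².
z_α = 1.282 (one-sided α = 0.1); z_β = 1.282 (power 90% → β = 0.1).
n = (2.564 × 0.387 / 0.223)² = 19.80
Round up: n = 20.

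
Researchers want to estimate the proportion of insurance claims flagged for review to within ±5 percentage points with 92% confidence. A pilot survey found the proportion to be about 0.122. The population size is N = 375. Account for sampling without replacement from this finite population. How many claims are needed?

98

For a proportion with margin E = 0.05 at 92% confidence, z = 1.751.
n = p̂(1−p̂)(z/E)² = 0.122 × 0.878 × (1.751/0.05)² = 131.37 — call this n₀.
Finite-population correction with N = 375: n = n₀ / (1 + (n₀−1)/N) = 131.37 / 1.348 = 97.46
Round up: n = 98.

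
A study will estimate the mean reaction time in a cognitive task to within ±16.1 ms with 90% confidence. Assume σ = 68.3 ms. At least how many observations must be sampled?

For a mean, the margin of error is E = z·σ/√n, so n = (zσ/E)².
At 90% confidence, z = 1.645.
n = (1.645 × 68.3 / 16.1)² = 48.70
Round up: n = 49.

49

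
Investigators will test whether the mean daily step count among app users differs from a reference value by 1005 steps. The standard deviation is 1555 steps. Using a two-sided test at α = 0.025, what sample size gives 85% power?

26

For a one-sample z-test, n = ((z_{α/2} + z_β)·σ/δ)².
z_{α/2} = 2.241 (two-sided α = 0.025); z_β = 1.036 (power 85% → β = 0.15).
n = (3.277 × 1555 / 1005)² = 25.71
Round up: n = 26.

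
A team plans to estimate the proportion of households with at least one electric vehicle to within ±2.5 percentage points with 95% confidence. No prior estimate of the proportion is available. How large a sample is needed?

1537

For a proportion with margin E = 0.025 at 95% confidence, z = 1.960.
With no prior estimate, use p = 0.5, which maximizes p(1−p) at 0.25.
n = 0.25 × (z/E)² = 0.25 × (1.960/0.025)² = 1536.64
Round up: n = 1537.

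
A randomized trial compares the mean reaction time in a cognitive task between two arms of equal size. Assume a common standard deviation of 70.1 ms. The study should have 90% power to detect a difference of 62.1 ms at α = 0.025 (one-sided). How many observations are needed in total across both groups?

54 total

For two equal groups, n per group = 2·((z_α + z_β)·σ/δ)².
z_α = 1.960; z_β = 1.282 (power 90%).
n = 2 × (3.242 × 70.1 / 62.1)² = 2 × 13.39 = 26.78
Round up: n = 27 per group.
Total across both groups: 2 × 27 = 54.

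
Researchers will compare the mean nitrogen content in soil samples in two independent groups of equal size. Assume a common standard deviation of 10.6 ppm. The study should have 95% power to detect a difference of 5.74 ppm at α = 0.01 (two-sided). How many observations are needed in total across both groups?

For two equal groups, n per group = 2·((z_{α/2} + z_β)·σ/δ)².
z_{α/2} = 2.576; z_β = 1.645 (power 95%).
n = 2 × (4.221 × 10.6 / 5.74)² = 2 × 60.76 = 121.52
Round up: n = 122 per group.
Total across both groups: 2 × 122 = 244.

244 total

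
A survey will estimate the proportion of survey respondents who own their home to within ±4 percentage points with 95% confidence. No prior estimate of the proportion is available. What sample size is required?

601

For a proportion with margin E = 0.04 at 95% confidence, z = 1.960.
With no prior estimate, use p = 0.5, which maximizes p(1−p) at 0.25.
n = 0.25 × (z/E)² = 0.25 × (1.960/0.04)² = 600.25
Round up: n = 601.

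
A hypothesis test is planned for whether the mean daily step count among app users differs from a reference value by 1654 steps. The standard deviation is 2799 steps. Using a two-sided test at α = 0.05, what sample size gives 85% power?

For a one-sample z-test, n = ((z_{α/2} + z_β)·σ/δ)².
z_{α/2} = 1.960 (two-sided α = 0.05); z_β = 1.036 (power 85% → β = 0.15).
n = (2.996 × 2799 / 1654)² = 25.71
Round up: n = 26.

26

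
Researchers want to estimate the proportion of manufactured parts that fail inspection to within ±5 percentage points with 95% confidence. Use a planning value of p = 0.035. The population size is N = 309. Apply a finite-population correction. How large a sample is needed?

For a proportion with margin E = 0.05 at 95% confidence, z = 1.960.
n = p̂(1−p̂)(z/E)² = 0.035 × 0.965 × (1.960/0.05)² = 51.90 — call this n₀.
Finite-population correction with N = 309: n = n₀ / (1 + (n₀−1)/N) = 51.90 / 1.165 = 44.55
Round up: n = 45.

45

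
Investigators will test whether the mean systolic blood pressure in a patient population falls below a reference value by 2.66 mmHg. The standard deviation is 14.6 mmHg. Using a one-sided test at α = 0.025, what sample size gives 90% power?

For a one-sample z-test, n = ((z_α + z_β)·σ/δ)².
z_α = 1.960 (one-sided α = 0.025); z_β = 1.282 (power 90% → β = 0.1).
n = (3.242 × 14.6 / 2.66)² = 316.64
Round up: n = 317.

317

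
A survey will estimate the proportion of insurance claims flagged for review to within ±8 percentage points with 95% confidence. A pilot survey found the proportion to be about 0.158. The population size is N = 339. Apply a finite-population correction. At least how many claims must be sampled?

65

For a proportion with margin E = 0.08 at 95% confidence, z = 1.960.
n = p̂(1−p̂)(z/E)² = 0.158 × 0.842 × (1.960/0.08)² = 79.85 — call this n₀.
Finite-population correction with N = 339: n = n₀ / (1 + (n₀−1)/N) = 79.85 / 1.233 = 64.76
Round up: n = 65.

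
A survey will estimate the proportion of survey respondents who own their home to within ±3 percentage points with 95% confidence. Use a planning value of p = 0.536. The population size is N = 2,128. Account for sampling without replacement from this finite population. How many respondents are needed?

For a proportion with margin E = 0.03 at 95% confidence, z = 1.960.
n = p̂(1−p̂)(z/E)² = 0.536 × 0.464 × (1.960/0.03)² = 1061.58 — call this n₀.
Finite-population correction with N = 2,128: n = n₀ / (1 + (n₀−1)/N) = 1061.58 / 1.498 = 708.66
Round up: n = 709.

709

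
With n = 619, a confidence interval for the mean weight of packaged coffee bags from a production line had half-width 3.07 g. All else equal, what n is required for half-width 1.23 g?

3857

Margin of error scales as 1/√n, so n₂ = n₁·(E₁/E₂)².
n₂ = 619 × (3.07/1.23)² = 619 × 6.23 = 3856.37
Round up: n₂ = 3857.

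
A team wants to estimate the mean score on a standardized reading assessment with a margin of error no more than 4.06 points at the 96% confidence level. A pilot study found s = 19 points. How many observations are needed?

For a mean, the margin of error is E = z·σ/√n, so n = (zσ/E)².
At 96% confidence, z = 2.054.
n = (2.054 × 19 / 4.06)² = 92.40
Round up: n = 93.

n = 93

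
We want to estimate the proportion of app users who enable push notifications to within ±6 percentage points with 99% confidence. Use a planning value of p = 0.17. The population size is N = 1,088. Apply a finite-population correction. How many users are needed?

211

For a proportion with margin E = 0.06 at 99% confidence, z = 2.576.
n = p̂(1−p̂)(z/E)² = 0.17 × 0.83 × (2.576/0.06)² = 260.09 — call this n₀.
Finite-population correction with N = 1,088: n = n₀ / (1 + (n₀−1)/N) = 260.09 / 1.238 = 210.09
Round up: n = 211.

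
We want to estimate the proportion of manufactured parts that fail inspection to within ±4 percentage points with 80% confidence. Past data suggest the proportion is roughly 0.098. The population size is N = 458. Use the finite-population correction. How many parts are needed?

For a proportion with margin E = 0.04 at 80% confidence, z = 1.282.
n = p̂(1−p̂)(z/E)² = 0.098 × 0.902 × (1.282/0.04)² = 90.80 — call this n₀.
Finite-population correction with N = 458: n = n₀ / (1 + (n₀−1)/N) = 90.80 / 1.196 = 75.92
Round up: n = 76.

76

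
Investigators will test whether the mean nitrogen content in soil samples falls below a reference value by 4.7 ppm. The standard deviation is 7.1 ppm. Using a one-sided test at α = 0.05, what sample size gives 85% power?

For a one-sample z-test, n = ((z_α + z_β)·σ/δ)².
z_α = 1.645 (one-sided α = 0.05); z_β = 1.036 (power 85% → β = 0.15).
n = (2.681 × 7.1 / 4.7)² = 16.40
Round up: n = 17.

17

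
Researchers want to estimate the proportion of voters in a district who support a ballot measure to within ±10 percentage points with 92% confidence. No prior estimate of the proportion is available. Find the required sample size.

77

For a proportion with margin E = 0.1 at 92% confidence, z = 1.751.
With no prior estimate, use p = 0.5, which maximizes p(1−p) at 0.25.
n = 0.25 × (z/E)² = 0.25 × (1.751/0.1)² = 76.65
Round up: n = 77.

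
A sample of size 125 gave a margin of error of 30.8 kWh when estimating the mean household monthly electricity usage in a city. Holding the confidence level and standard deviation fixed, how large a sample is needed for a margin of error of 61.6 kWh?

Margin of error scales as 1/√n, so n₂ = n₁·(E₁/E₂)².
n₂ = 125 × (30.8/61.6)² = 125 × 0.25 = 31.25
Round up: n₂ = 32.

32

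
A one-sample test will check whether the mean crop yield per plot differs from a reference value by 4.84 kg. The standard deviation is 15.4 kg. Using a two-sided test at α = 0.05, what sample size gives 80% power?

For a one-sample z-test, n = ((z_{α/2} + z_β)·σ/δ)².
z_{α/2} = 1.960 (two-sided α = 0.05); z_β = 0.842 (power 80% → β = 0.2).
n = (2.802 × 15.4 / 4.84)² = 79.49
Round up: n = 80.

n = 80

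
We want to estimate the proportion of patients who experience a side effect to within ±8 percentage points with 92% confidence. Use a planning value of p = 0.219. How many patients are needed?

n = 82

For a proportion with margin E = 0.08 at 92% confidence, z = 1.751.
n = p̂(1−p̂)(z/E)² = 0.219 × 0.781 × (1.751/0.08)² = 81.94
Round up: n = 82.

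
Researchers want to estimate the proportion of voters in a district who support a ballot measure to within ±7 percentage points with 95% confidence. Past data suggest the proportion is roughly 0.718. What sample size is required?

For a proportion with margin E = 0.07 at 95% confidence, z = 1.960.
n = p̂(1−p̂)(z/E)² = 0.718 × 0.282 × (1.960/0.07)² = 158.74
Round up: n = 159.

159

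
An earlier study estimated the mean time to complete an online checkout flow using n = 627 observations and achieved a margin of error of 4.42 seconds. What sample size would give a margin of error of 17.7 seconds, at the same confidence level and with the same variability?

n = 40

Margin of error scales as 1/√n, so n₂ = n₁·(E₁/E₂)².
n₂ = 627 × (4.42/17.7)² = 627 × 0.06236 = 39.10
Round up: n₂ = 40.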